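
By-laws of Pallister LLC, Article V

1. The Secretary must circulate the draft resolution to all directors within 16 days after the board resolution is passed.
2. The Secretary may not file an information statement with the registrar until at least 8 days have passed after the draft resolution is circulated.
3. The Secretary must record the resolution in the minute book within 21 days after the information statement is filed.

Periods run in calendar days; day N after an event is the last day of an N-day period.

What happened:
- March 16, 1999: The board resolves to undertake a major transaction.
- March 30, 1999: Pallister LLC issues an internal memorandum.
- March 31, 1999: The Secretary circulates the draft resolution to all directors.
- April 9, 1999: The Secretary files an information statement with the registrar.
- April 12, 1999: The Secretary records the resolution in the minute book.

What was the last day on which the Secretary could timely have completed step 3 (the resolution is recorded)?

April 30, 1999

Step 3 runs from April 9, 1999, when the information statement is filed. 21 days after April 9, 1999 is April 30, 1999.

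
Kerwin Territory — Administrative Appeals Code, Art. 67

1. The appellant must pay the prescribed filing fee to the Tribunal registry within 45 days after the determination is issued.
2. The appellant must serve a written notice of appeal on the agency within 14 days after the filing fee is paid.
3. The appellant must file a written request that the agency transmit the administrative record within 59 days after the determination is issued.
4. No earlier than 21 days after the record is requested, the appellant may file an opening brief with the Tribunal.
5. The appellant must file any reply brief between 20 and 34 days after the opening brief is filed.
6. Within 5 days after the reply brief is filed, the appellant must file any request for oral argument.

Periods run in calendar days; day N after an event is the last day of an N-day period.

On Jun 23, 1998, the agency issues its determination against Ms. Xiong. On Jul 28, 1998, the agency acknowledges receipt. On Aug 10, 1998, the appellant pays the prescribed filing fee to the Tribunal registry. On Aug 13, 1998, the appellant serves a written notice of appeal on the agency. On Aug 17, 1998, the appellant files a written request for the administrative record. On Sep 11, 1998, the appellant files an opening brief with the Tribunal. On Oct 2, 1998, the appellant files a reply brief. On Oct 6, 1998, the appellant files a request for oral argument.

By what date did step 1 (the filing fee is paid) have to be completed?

Step 1 runs from Jun 23, 1998, when the determination is issued. 45 days after Jun 23, 1998 is Aug 7, 1998.

Aug 7, 1998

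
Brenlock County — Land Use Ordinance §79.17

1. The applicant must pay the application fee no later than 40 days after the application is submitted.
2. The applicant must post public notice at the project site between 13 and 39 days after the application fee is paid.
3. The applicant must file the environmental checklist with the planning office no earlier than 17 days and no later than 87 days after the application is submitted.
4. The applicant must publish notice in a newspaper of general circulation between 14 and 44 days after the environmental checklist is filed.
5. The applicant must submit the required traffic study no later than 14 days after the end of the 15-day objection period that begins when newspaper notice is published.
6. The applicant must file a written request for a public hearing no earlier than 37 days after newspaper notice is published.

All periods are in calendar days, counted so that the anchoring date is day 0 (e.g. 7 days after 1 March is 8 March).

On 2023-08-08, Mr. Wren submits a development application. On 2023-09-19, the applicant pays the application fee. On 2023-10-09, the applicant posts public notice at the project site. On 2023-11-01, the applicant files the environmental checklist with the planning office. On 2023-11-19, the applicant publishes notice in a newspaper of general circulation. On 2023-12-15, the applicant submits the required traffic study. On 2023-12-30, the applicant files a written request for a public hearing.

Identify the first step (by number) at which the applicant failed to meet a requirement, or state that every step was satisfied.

(1) due by 2023-08-08 + 40 days = 2023-09-17; 2023-09-19 misses that deadline by 2 days.

Step 1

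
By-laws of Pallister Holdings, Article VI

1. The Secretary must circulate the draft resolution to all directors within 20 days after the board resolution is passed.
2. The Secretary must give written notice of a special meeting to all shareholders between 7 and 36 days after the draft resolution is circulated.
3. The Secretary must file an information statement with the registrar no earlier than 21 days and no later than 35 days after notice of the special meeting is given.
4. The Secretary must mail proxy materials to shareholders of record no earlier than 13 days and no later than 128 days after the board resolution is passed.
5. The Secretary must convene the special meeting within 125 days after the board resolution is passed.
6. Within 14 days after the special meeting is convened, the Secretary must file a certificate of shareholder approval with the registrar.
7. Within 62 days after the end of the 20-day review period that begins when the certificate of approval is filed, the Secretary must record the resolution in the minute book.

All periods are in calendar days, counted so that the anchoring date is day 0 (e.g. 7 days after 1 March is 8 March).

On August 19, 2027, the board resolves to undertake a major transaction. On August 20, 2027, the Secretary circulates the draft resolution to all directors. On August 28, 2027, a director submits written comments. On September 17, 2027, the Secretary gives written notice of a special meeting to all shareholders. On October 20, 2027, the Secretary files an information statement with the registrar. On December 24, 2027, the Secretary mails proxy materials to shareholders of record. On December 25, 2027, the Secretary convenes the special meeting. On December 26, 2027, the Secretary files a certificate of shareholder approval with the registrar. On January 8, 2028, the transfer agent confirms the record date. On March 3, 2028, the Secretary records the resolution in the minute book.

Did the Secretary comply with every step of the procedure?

(1) due by August 19, 2027 + 20 days = September 8, 2027; completed August 20, 2027, before the deadline.
(2) the permitted window runs from August 20, 2027 + 7 = August 27, 2027 to August 20, 2027 + 36 = September 25, 2027; done September 17, 2027 — within the window.
(3) the permitted window runs from September 17, 2027 + 21 = October 8, 2027 to September 17, 2027 + 35 = October 22, 2027; done October 20, 2027, which is between those dates.
(4) the permitted window runs from August 19, 2027 + 13 = September 1, 2027 to August 19, 2027 + 128 = December 25, 2027; done December 24, 2027, which is between those dates.
(5) due by August 19, 2027 + 125 days = December 22, 2027; done December 25, 2027 — 3 days late.

No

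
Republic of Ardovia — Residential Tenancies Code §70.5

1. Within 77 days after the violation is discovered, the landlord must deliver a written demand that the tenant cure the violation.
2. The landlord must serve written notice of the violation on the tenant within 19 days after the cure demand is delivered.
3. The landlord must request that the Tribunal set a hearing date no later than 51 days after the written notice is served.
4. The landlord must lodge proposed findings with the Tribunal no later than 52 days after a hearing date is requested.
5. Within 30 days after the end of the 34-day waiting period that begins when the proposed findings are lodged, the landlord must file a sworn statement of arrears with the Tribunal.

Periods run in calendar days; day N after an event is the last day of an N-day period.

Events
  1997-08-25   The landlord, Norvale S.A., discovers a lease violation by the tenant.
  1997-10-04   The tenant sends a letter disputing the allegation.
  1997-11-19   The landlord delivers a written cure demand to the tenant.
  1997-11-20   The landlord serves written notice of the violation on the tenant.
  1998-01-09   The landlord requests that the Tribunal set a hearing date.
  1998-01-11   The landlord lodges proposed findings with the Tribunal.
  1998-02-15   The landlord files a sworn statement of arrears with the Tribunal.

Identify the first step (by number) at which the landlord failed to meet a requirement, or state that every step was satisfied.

(1) due by 1997-08-25 + 77 days = 1997-11-10; 1997-11-19 misses that deadline by 9 days.
Later steps need not be reached.

Step 1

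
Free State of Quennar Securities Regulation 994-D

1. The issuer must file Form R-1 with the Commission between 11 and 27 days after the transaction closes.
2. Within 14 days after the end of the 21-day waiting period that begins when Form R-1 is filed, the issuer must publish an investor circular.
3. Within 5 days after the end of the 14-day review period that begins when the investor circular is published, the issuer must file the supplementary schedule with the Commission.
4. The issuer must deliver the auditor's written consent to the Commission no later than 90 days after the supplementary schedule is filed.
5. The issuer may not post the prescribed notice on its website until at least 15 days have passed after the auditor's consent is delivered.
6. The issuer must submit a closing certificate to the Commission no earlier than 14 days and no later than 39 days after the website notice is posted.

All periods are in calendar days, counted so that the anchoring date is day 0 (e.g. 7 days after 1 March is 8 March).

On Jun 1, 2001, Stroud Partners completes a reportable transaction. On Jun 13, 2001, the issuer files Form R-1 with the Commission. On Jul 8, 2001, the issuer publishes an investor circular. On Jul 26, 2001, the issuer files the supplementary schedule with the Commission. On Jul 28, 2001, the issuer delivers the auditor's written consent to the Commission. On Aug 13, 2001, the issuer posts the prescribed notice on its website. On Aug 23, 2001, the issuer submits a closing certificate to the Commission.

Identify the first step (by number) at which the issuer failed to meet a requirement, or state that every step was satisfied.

Step 6

Step 1 — 11 and 27 days from Jun 1, 2001 (when the transaction closes) are Jun 12, 2001 and Jun 28, 2001 respectively; done Jun 13, 2001 — within the window.
Step 2 — counting 14 days from Jul 4, 2001 (end of the 21-day waiting period, which began when Form R-1 is filed on Jun 13, 2001) gives a deadline of Jul 18, 2001; Jul 8, 2001 is within that limit.
Step 3 — counting 5 days from Jul 22, 2001 (end of the 14-day review period, which began when the investor circular is published on Jul 8, 2001) gives a deadline of Jul 27, 2001; done Jul 26, 2001 — timely.
Step 4 — counting 90 days from Jul 26, 2001 (when the supplementary schedule is filed) gives a deadline of Oct 24, 2001; completed Jul 28, 2001, before the deadline.
Step 5 — must wait 15 days from Jul 28, 2001 (when the auditor's consent is delivered), so not before Aug 12, 2001; done Aug 13, 2001, after the minimum wait.
Step 6 — 14 and 39 days from Aug 13, 2001 (when the website notice is posted) are Aug 27, 2001 and Sep 21, 2001 respectively; done Aug 23, 2001 — 4 days before the window opened.
Later steps need not be reached.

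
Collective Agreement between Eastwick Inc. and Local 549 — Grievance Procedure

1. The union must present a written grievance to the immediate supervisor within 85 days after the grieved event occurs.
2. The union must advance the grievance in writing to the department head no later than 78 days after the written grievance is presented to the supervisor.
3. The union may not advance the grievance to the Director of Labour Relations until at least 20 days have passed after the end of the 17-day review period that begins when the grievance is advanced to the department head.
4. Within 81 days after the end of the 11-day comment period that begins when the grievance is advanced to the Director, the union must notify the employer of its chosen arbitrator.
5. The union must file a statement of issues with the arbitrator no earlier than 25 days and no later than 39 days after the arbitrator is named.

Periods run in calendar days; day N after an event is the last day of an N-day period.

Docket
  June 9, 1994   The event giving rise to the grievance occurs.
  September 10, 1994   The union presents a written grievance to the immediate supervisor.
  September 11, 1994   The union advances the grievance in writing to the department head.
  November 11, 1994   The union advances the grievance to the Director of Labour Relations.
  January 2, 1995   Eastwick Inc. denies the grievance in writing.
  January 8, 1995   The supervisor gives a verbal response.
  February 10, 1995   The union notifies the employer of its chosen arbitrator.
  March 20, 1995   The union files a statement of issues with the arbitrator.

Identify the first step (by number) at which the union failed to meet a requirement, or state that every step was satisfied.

Step 1

Step 1 — counting 85 days from June 9, 1994 (when the grieved event occurs) gives a deadline of September 2, 1994; September 10, 1994 misses that deadline by 8 days.
No need to go further; step 1 was not satisfied.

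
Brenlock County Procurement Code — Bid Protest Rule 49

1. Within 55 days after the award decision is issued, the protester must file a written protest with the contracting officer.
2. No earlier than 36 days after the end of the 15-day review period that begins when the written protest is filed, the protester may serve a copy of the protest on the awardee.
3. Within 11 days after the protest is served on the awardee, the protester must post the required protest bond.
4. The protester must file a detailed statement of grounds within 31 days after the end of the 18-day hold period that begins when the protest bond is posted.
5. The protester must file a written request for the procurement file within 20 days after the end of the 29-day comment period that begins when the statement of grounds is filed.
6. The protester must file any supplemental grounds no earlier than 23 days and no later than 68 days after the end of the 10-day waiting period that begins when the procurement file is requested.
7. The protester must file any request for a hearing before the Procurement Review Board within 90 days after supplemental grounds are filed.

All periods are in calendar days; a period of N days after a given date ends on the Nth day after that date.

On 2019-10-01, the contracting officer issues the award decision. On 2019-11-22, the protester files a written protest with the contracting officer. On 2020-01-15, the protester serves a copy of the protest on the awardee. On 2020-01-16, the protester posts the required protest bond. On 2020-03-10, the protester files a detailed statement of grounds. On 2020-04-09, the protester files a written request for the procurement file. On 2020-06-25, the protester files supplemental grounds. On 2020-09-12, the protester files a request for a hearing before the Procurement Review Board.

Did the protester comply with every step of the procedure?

No

Step 1 — counting 55 days from 2019-10-01 (when the award decision is issued) gives a deadline of 2019-11-25; 2019-11-22 is within that limit.
Step 2 — must wait 36 days from 2019-12-07 (end of the 15-day review period, which began when the written protest is filed on 2019-11-22), so not before 2020-01-12; done 2020-01-15, after the minimum wait.
Step 3 — counting 11 days from 2020-01-15 (when the protest is served on the awardee) gives a deadline of 2020-01-26; done 2020-01-16 — timely.
Step 4 — counting 31 days from 2020-02-03 (end of the 18-day hold period, which began when the protest bond is posted on 2020-01-16) gives a deadline of 2020-03-05; not done until 2020-03-10, 5 days after the deadline.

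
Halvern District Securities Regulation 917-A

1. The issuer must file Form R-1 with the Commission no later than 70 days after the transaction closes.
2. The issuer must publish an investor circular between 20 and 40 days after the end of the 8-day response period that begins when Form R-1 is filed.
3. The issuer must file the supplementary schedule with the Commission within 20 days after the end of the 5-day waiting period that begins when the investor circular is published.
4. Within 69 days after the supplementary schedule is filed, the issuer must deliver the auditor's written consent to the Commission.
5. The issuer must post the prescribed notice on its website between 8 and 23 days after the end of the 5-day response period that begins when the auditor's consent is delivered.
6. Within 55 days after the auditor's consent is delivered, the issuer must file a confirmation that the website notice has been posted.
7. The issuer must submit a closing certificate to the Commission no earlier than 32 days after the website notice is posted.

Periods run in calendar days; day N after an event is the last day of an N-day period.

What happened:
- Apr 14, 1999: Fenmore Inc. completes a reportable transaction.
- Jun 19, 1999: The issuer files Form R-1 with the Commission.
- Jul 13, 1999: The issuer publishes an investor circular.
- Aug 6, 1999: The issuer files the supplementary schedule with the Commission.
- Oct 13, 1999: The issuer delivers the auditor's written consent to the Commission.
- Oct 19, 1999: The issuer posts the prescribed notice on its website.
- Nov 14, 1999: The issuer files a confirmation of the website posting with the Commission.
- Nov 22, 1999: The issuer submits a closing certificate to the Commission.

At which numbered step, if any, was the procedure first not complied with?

Step 1: 70 days after Apr 14, 1999 (when the transaction closes) is Jun 23, 1999; Jun 19, 1999 is within that limit.
Step 2: the window is 20–40 days after Jun 27, 1999 (end of the 8-day response period, which began when Form R-1 is filed on Jun 19, 1999), so Jul 17, 1999 through Aug 6, 1999; done Jul 13, 1999 — 4 days before the window opened.
No need to go further; step 2 was not satisfied.

Step 2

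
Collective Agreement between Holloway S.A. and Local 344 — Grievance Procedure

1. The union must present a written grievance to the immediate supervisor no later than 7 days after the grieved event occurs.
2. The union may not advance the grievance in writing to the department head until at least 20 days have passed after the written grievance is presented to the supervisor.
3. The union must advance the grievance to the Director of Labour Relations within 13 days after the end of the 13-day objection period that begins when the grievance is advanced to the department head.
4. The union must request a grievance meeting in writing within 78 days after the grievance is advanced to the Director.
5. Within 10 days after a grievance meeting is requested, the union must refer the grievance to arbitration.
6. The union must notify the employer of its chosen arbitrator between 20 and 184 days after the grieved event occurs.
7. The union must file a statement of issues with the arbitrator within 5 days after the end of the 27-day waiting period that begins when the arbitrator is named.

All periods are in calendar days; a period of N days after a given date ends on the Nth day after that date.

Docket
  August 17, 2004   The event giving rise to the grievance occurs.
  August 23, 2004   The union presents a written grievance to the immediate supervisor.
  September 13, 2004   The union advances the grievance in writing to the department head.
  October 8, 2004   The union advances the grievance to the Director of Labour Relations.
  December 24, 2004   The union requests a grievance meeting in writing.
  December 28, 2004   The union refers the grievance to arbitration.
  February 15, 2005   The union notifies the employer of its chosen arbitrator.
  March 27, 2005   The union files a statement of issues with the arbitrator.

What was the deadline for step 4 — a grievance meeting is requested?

December 25, 2004

Step 4 runs from October 8, 2004, when the grievance is advanced to the Director. 78 days after October 8, 2004 is December 25, 2004.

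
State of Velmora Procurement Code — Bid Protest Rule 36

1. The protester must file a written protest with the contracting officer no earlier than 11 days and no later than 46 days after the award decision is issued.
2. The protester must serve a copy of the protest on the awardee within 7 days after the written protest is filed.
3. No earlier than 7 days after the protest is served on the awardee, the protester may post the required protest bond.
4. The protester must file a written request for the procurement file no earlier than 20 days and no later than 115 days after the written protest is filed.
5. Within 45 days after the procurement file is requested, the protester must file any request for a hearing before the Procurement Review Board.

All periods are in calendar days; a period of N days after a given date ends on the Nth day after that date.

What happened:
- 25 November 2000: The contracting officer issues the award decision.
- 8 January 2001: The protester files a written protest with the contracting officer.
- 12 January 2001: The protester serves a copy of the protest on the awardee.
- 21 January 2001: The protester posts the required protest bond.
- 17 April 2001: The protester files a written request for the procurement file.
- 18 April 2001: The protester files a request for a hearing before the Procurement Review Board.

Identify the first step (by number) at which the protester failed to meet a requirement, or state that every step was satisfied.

Step 1: the window is 11–46 days after 25 November 2000 (when the award decision is issued), so 6 December 2000 through 10 January 2001; done 8 January 2001, which is between those dates.
Step 2: 7 days after 8 January 2001 (when the written protest is filed) is 15 January 2001; done 12 January 2001 — timely.
Step 3: the earliest permitted date is 7 days after 12 January 2001 (when the protest is served on the awardee), i.e. 19 January 2001; done 21 January 2001, after the minimum wait.
Step 4: the window is 20–115 days after 8 January 2001 (when the written protest is filed), so 28 January 2001 through 3 May 2001; 17 April 2001 falls inside that range.
Step 5: 45 days after 17 April 2001 (when the procurement file is requested) is 1 June 2001; 18 April 2001 is within that limit.

None — every step was satisfied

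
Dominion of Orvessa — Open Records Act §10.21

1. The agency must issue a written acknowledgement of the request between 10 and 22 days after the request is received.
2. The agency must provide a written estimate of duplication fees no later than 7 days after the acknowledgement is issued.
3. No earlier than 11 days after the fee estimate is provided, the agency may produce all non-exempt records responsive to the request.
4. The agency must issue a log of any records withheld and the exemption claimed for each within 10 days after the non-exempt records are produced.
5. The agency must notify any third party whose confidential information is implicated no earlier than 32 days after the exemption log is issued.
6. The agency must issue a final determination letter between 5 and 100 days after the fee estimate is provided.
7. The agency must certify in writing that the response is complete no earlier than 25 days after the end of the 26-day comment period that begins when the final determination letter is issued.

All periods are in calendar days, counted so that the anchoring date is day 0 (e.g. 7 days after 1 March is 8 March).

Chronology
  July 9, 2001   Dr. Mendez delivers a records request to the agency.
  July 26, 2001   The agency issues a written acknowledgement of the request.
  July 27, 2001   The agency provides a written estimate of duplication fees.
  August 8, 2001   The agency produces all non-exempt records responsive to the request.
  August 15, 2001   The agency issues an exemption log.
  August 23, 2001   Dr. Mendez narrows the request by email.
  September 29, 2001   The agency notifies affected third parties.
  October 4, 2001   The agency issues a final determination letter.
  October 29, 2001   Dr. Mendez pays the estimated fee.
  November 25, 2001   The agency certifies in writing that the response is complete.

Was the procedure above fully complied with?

Yes

Step 1 — 10 and 22 days from July 9, 2001 (when the request is received) are July 19, 2001 and July 31, 2001 respectively; July 26, 2001 falls inside that range.
Step 2 — counting 7 days from July 26, 2001 (when the acknowledgement is issued) gives a deadline of August 2, 2001; completed July 27, 2001, before the deadline.
Step 3 — must wait 11 days from July 27, 2001 (when the fee estimate is provided), so not before August 7, 2001; done August 8, 2001, after the minimum wait.
Step 4 — counting 10 days from August 8, 2001 (when the non-exempt records are produced) gives a deadline of August 18, 2001; completed August 15, 2001, before the deadline.
Step 5 — must wait 32 days from August 15, 2001 (when the exemption log is issued), so not before September 16, 2001; done September 29, 2001 — permitted.
Step 6 — 5 and 100 days from July 27, 2001 (when the fee estimate is provided) are August 1, 2001 and November 4, 2001 respectively; October 4, 2001 falls inside that range.
Step 7 — must wait 25 days from October 30, 2001 (end of the 26-day comment period, which began when the final determination letter is issued on October 4, 2001), so not before November 24, 2001; November 25, 2001 is on or after that date.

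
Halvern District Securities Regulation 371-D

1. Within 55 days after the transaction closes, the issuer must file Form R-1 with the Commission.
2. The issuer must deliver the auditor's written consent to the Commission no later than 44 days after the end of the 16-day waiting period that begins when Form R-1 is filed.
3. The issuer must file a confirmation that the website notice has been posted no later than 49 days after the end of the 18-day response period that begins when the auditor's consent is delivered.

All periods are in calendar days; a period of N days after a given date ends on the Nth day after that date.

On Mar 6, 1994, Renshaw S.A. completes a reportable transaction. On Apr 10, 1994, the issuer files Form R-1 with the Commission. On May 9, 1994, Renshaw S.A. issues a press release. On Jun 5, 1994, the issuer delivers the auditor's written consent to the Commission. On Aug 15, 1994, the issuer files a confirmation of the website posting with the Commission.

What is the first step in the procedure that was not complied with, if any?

Step 1 — counting 55 days from Mar 6, 1994 (when the transaction closes) gives a deadline of Apr 30, 1994; Apr 10, 1994 is within that limit.
Step 2 — counting 44 days from Apr 26, 1994 (end of the 16-day waiting period, which began when Form R-1 is filed on Apr 10, 1994) gives a deadline of Jun 9, 1994; Jun 5, 1994 is within that limit.
Step 3 — counting 49 days from Jun 23, 1994 (end of the 18-day response period, which began when the auditor's consent is delivered on Jun 5, 1994) gives a deadline of Aug 11, 1994; Aug 15, 1994 misses that deadline by 4 days.

Step 3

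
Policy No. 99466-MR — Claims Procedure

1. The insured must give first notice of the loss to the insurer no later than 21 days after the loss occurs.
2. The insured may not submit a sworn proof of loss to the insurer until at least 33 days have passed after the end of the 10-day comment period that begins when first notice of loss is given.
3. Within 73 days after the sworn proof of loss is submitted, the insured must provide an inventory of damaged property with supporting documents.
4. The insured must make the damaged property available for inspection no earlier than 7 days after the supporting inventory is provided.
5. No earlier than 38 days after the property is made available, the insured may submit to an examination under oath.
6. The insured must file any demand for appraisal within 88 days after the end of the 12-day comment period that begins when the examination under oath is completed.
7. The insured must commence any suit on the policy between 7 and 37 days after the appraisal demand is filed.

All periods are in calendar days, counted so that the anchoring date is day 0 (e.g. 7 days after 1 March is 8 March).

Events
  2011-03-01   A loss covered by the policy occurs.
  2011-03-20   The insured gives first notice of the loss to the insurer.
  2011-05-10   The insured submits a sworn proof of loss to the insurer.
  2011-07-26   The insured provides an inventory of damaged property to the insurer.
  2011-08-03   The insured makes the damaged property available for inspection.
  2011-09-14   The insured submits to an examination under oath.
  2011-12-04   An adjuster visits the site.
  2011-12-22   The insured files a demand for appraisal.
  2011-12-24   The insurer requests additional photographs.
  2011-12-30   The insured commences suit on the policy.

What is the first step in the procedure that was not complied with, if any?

Step 1: 21 days after 2011-03-01 (when the loss occurs) is 2011-03-22; 2011-03-20 is within that limit.
Step 2: the earliest permitted date is 33 days after 2011-03-30 (end of the 10-day comment period, which began when first notice of loss is given on 2011-03-20), i.e. 2011-05-02; done 2011-05-10, after the minimum wait.
Step 3: 73 days after 2011-05-10 (when the sworn proof of loss is submitted) is 2011-07-22; 2011-07-26 misses that deadline by 4 days.

Step 3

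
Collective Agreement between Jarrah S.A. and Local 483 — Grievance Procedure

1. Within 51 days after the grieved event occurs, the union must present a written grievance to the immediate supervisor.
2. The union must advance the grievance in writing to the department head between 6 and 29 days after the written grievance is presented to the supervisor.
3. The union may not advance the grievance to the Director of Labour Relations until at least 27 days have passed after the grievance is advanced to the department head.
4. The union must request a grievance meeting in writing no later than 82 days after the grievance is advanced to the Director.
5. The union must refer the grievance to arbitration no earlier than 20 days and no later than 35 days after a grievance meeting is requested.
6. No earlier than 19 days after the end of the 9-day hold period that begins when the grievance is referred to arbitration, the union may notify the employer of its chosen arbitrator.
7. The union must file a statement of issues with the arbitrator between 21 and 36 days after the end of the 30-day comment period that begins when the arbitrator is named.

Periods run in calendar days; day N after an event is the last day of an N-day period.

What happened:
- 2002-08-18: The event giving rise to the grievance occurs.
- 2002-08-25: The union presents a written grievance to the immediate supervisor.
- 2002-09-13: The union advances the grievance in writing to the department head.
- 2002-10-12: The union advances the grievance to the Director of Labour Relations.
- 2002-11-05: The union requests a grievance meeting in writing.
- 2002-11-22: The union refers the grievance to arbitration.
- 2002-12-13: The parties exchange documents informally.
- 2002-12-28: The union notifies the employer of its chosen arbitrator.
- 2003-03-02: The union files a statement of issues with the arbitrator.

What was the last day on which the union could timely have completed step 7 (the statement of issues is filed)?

2003-03-04

The arbitrator is named on 2002-12-28; the 30-day comment period therefore ends 2003-01-27, and step 7 runs from that date. The window is 21–36 days after 2003-01-27; it closes on 2003-03-04.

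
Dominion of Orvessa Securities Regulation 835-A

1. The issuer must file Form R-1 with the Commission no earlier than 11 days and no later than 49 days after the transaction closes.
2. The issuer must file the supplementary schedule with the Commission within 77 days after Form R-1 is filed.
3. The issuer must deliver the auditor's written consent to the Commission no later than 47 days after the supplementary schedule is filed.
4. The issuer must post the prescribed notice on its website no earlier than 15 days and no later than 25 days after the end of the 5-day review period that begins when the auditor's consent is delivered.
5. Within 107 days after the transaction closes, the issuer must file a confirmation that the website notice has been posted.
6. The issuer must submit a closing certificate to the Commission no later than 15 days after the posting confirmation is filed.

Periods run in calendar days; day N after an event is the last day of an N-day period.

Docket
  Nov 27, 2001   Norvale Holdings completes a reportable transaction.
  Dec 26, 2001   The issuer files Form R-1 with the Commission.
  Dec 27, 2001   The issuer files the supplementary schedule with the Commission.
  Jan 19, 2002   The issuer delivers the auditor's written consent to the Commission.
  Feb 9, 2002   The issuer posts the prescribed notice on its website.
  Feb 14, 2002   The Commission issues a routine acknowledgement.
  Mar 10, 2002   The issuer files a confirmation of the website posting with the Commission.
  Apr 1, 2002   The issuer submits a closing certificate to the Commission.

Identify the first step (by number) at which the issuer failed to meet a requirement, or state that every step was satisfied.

Step 6

(1) the permitted window runs from Nov 27, 2001 + 11 = Dec 8, 2001 to Nov 27, 2001 + 49 = Jan 15, 2002; done Dec 26, 2001, which is between those dates.
(2) due by Dec 26, 2001 + 77 days = Mar 13, 2002; done Dec 27, 2001 — timely.
(3) due by Dec 27, 2001 + 47 days = Feb 12, 2002; completed Jan 19, 2002, before the deadline.
(4) the permitted window runs from Jan 24, 2002 + 15 = Feb 8, 2002 to Jan 24, 2002 + 25 = Feb 18, 2002; done Feb 9, 2002 — within the window.
(5) due by Nov 27, 2001 + 107 days = Mar 14, 2002; completed Mar 10, 2002, before the deadline.
(6) due by Mar 10, 2002 + 15 days = Mar 25, 2002; done Apr 1, 2002 — 7 days late.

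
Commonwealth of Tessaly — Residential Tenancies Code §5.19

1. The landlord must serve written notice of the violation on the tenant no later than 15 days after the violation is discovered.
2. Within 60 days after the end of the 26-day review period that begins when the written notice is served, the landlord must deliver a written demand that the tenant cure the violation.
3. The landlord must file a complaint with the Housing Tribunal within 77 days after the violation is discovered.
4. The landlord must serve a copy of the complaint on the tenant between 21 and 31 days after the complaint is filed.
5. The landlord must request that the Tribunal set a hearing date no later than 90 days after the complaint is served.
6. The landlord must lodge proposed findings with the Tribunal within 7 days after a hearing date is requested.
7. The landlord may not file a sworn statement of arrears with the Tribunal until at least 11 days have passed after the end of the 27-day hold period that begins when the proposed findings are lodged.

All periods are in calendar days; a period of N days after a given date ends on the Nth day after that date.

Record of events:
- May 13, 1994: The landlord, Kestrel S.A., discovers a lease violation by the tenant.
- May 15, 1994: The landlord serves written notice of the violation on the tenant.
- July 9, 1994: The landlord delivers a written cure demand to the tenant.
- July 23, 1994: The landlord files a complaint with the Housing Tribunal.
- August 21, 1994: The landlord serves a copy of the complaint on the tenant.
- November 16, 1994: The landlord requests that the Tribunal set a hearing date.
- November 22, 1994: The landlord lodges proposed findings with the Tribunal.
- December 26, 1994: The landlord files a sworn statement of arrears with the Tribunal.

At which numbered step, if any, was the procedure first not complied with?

(1) due by May 13, 1994 + 15 days = May 28, 1994; done May 15, 1994 — timely.
(2) due by June 10, 1994 + 60 days = August 9, 1994; completed July 9, 1994, before the deadline.
(3) due by May 13, 1994 + 77 days = July 29, 1994; July 23, 1994 is within that limit.
(4) the permitted window runs from July 23, 1994 + 21 = August 13, 1994 to July 23, 1994 + 31 = August 23, 1994; August 21, 1994 falls inside that range.
(5) due by August 21, 1994 + 90 days = November 19, 1994; done November 16, 1994 — timely.
(6) due by November 16, 1994 + 7 days = November 23, 1994; completed November 22, 1994, before the deadline.
(7) permitted from December 19, 1994 + 11 days = December 30, 1994 onward; December 26, 1994 is 4 days before the earliest permitted date.

Step 7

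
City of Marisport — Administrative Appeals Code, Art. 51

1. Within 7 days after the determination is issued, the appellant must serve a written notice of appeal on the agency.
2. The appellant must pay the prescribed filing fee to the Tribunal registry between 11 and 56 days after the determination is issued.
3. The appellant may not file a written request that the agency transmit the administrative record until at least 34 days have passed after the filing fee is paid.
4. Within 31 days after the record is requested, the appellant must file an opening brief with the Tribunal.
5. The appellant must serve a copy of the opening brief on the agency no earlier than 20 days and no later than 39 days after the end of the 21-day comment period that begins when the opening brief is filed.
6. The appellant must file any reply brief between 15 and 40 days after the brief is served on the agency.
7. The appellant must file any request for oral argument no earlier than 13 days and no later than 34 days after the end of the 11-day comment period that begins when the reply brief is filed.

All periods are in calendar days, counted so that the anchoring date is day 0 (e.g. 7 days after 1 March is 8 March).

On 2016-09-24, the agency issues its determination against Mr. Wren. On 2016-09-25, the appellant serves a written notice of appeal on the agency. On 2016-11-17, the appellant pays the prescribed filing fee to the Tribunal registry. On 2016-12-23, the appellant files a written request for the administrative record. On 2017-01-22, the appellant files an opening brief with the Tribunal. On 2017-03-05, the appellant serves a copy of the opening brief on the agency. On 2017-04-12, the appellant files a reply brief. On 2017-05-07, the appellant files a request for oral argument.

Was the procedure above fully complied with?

Step 1: 7 days after 2016-09-24 (when the determination is issued) is 2016-10-01; 2016-09-25 is within that limit.
Step 2: the window is 11–56 days after 2016-09-24 (when the determination is issued), so 2016-10-05 through 2016-11-19; done 2016-11-17, which is between those dates.
Step 3: the earliest permitted date is 34 days after 2016-11-17 (when the filing fee is paid), i.e. 2016-12-21; done 2016-12-23 — permitted.
Step 4: 31 days after 2016-12-23 (when the record is requested) is 2017-01-23; 2017-01-22 is within that limit.
Step 5: the window is 20–39 days after 2017-02-12 (end of the 21-day comment period, which began when the opening brief is filed on 2017-01-22), so 2017-03-04 through 2017-03-23; 2017-03-05 falls inside that range.
Step 6: the window is 15–40 days after 2017-03-05 (when the brief is served on the agency), so 2017-03-20 through 2017-04-14; done 2017-04-12, which is between those dates.
Step 7: the window is 13–34 days after 2017-04-23 (end of the 11-day comment period, which began when the reply brief is filed on 2017-04-12), so 2017-05-06 through 2017-05-27; done 2017-05-07 — within the window.

Yes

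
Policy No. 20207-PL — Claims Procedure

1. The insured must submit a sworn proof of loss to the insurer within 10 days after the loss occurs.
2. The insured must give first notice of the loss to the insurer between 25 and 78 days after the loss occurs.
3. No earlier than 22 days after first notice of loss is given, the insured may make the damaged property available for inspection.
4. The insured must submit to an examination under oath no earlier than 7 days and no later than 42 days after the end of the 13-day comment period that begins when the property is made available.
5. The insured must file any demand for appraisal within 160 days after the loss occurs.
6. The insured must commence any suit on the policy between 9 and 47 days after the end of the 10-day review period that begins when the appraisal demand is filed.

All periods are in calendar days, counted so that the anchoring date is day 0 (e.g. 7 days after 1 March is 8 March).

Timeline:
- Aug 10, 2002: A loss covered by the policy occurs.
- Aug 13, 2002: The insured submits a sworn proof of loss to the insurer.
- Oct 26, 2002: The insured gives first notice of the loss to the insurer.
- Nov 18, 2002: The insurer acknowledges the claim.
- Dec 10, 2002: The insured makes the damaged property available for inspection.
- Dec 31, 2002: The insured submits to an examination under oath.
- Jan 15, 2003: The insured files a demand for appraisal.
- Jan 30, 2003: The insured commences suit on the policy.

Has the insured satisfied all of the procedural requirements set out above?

Step 1: 10 days after Aug 10, 2002 (when the loss occurs) is Aug 20, 2002; done Aug 13, 2002 — timely.
Step 2: the window is 25–78 days after Aug 10, 2002 (when the loss occurs), so Sep 4, 2002 through Oct 27, 2002; done Oct 26, 2002 — within the window.
Step 3: the earliest permitted date is 22 days after Oct 26, 2002 (when first notice of loss is given), i.e. Nov 17, 2002; Dec 10, 2002 is on or after that date.
Step 4: the window is 7–42 days after Dec 23, 2002 (end of the 13-day comment period, which began when the property is made available on Dec 10, 2002), so Dec 30, 2002 through Feb 3, 2003; Dec 31, 2002 falls inside that range.
Step 5: 160 days after Aug 10, 2002 (when the loss occurs) is Jan 17, 2003; completed Jan 15, 2003, before the deadline.
Step 6: the window is 9–47 days after Jan 25, 2003 (end of the 10-day review period, which began when the appraisal demand is filed on Jan 15, 2003), so Feb 3, 2003 through Mar 13, 2003; Jan 30, 2003 is 4 days too early.
No need to go further; step 6 was not satisfied.

No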